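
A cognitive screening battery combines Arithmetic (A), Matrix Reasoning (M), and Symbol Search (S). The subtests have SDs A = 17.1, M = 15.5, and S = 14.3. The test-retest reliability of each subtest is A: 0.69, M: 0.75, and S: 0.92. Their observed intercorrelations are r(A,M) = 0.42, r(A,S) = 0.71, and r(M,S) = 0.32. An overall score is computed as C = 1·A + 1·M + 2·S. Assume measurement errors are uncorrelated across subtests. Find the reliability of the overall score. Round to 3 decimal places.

0.915

Var(C) = 17.1² + 15.5² + 2²·14.3² + 2·[17.1·15.5·0.42 + 2·17.1·14.3·0.71 + 2·15.5·14.3·0.32] = 1350.62 + 1200.82 = 2551.44.
Under uncorrelated errors the observed covariances equal the true-score covariances, so only the own-variance terms attenuate.
True-score variance = [17.1²·0.69 + 15.5²·0.75 + 2²·14.3²·0.92] + 1200.82 = 1134.47 + 1200.82 = 2335.29.
Reliability = 2335.29 / 2551.44 = 0.915.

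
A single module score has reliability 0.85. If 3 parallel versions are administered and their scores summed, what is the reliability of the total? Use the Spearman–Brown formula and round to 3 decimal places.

ρ_k = kρ / (1 + (k−1)ρ) = 3·0.85 / (1 + 2·0.85) = 2.550 / 2.700 = 0.944.

0.944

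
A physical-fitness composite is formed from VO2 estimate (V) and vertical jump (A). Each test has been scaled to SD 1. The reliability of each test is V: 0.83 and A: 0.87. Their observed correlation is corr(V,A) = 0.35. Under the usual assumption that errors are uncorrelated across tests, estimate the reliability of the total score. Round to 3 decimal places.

Var(V+A) = 2 + 2·[0.35] = 2 + 0.7 = 2.7.
Because errors are independent across components, Cov(Tᵢ,Tⱼ) = Cov(Xᵢ,Xⱼ); the off-diagonal part of the true-score variance is the same as above.
True-score variance = [0.83 + 0.87] + 0.7 = 1.7 + 0.7 = 2.4.
Reliability = 2.4 / 2.7 = 0.889.

0.889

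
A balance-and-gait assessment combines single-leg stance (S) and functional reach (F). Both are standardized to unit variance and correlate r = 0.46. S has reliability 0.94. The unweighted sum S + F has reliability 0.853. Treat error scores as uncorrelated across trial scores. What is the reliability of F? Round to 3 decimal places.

0.631

Var(S+F) = 2 + 2·0.46 = 2.920.
True-score variance = ρ_S + ρ_F + 2·0.46, so 0.853 = (0.94 + ρ_F + 0.92) / 2.920.
ρ_F = 0.853·2.920 − 0.94 − 0.92 = 0.631.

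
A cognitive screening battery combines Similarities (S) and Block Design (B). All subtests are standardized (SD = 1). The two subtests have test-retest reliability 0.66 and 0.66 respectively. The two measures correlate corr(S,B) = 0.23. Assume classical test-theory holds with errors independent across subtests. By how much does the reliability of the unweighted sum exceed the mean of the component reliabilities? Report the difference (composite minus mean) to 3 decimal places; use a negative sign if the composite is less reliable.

0.064

Var(sum) = 2 + 0.46 = 2.46; true-score variance = 1.32 + 0.46 = 1.78; composite reliability = 0.7236.
Mean component reliability = 0.6600.
Difference = 0.7236 − 0.6600 = 0.064.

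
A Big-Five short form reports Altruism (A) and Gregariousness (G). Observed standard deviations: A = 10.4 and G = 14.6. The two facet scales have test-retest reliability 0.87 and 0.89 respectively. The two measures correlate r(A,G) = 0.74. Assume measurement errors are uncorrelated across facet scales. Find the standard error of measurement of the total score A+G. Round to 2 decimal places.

Var(total) = 321.32 + 224.723 = 546.043.
True-score variance = 283.812 + 224.723 = 508.535, so reliability = 0.9313.
Error variance = 546.043 − 508.535 = 37.5084; SEM = √37.5084 = 6.12.

6.12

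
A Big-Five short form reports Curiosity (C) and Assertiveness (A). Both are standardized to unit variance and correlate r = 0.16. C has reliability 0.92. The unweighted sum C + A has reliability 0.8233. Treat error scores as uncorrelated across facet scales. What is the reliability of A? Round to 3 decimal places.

Var(C+A) = 2 + 2·0.16 = 2.320.
True-score variance = ρ_C + ρ_A + 2·0.16, so 0.8233 = (0.92 + ρ_A + 0.32) / 2.320.
ρ_A = 0.8233·2.320 − 0.92 − 0.32 = 0.670.

0.670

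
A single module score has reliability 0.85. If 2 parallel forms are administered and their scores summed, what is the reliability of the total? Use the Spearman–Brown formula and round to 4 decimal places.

ρ_k = kρ / (1 + (k−1)ρ) = 2·0.85 / (1 + 1·0.85) = 1.700 / 1.850 = 0.9189.

0.9189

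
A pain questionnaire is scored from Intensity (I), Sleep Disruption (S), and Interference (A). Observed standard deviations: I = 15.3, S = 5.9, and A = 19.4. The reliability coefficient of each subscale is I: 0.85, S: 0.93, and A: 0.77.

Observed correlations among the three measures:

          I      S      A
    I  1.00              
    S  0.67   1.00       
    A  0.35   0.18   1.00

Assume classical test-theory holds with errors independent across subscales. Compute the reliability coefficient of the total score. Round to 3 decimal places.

Var(I+S+A) = 15.3² + 5.9² + 19.4² + 2·[15.3·5.9·0.67 + 15.3·19.4·0.35 + 5.9·19.4·0.18] = 645.26 + 369.941 = 1015.2.
Because errors are independent across components, Cov(Tᵢ,Tⱼ) = Cov(Xᵢ,Xⱼ); the off-diagonal part of the true-score variance is the same as above.
True-score variance = [15.3²·0.85 + 5.9²·0.93 + 19.4²·0.77] + 369.941 = 521.147 + 369.941 = 891.088.
Reliability = 891.088 / 1015.2 = 0.878.

0.878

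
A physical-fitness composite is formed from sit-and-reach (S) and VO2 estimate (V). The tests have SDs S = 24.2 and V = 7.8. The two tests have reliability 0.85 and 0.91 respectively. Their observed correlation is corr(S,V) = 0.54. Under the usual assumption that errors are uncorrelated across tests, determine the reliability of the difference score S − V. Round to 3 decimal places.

Var(S−V) = 24.2² + 7.8² − 2·24.2·7.8·0.54 = 646.48 − 203.861 = 442.619.
Because errors are independent across components, Cov(Tᵢ,Tⱼ) = Cov(Xᵢ,Xⱼ); the off-diagonal part of the true-score variance is the same as above.
True-score variance = [24.2²·0.85 + 7.8²·0.91] − 203.861 = 553.158 − 203.861 = 349.298.
Reliability = 349.298 / 442.619 = 0.789.

0.789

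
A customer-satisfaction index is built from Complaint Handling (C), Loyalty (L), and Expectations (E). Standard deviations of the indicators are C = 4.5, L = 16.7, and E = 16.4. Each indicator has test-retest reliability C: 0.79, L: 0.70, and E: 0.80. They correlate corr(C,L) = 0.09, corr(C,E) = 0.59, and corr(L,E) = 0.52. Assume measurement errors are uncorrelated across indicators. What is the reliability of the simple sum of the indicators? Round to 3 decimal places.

Var(C+L+E) = 4.5² + 16.7² + 16.4² + 2·[4.5·16.7·0.09 + 4.5·16.4·0.59 + 16.7·16.4·0.52] = 568.1 + 385.446 = 953.546.
With uncorrelated errors the cross-covariances are all true-score covariance, so they carry over unchanged; only the diagonal terms shrink to ρᵢσᵢ².
True-score variance = [4.5²·0.79 + 16.7²·0.70 + 16.4²·0.80] + 385.446 = 426.388 + 385.446 = 811.835.
Reliability = 811.835 / 953.546 = 0.851.

0.851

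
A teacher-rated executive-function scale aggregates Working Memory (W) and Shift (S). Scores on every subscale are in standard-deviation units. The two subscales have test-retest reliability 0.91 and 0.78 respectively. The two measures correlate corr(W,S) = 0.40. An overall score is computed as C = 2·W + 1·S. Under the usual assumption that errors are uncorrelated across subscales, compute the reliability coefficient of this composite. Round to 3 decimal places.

0.912

Var(C) = 2² + 1 + 2·[2·0.40] = 5 + 1.6 = 6.6.
Because errors are independent across components, Cov(Tᵢ,Tⱼ) = Cov(Xᵢ,Xⱼ); the off-diagonal part of the true-score variance is the same as above.
True-score variance = [2²·0.91 + 0.78] + 1.6 = 4.42 + 1.6 = 6.02.
Reliability = 6.02 / 6.6 = 0.912.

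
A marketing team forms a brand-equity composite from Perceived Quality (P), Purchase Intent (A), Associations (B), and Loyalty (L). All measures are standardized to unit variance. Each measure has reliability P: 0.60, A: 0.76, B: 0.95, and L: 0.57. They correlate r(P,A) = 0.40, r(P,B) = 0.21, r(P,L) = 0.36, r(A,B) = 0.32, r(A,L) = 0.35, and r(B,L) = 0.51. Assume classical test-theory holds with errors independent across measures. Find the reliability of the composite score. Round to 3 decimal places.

Var(P+A+B+L) = 4 + 2·[0.40 + 0.21 + 0.36 + 0.32 + 0.35 + 0.51] = 4 + 4.3 = 8.3.
With uncorrelated errors the cross-covariances are all true-score covariance, so they carry over unchanged; only the diagonal terms shrink to ρᵢσᵢ².
True-score variance = [0.60 + 0.76 + 0.95 + 0.57] + 4.3 = 2.88 + 4.3 = 7.18.
Reliability = 7.18 / 8.3 = 0.865.

0.865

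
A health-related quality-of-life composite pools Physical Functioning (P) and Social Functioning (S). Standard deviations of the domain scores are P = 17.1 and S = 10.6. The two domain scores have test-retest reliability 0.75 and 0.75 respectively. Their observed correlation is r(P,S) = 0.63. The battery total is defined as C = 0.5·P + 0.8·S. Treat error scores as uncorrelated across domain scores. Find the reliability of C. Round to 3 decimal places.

Var(C) = 0.5²·17.1² + 0.8²·10.6² + 2·[0.4·17.1·10.6·0.63] = 145.013 + 91.355 = 236.368.
Under uncorrelated errors the observed covariances equal the true-score covariances, so only the own-variance terms attenuate.
True-score variance = [0.5²·17.1²·0.75 + 0.8²·10.6²·0.75] + 91.355 = 108.76 + 91.355 = 200.115.
Reliability = 200.115 / 236.368 = 0.847.

0.847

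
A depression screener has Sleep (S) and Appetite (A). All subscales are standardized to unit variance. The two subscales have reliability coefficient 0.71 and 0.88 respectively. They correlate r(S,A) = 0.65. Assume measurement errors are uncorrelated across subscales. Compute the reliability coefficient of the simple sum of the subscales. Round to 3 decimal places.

0.876

Var(S+A) = 2 + 2·[0.65] = 2 + 1.3 = 3.3.
Under uncorrelated errors the observed covariances equal the true-score covariances, so only the own-variance terms attenuate.
True-score variance = [0.71 + 0.88] + 1.3 = 1.59 + 1.3 = 2.89.
Reliability = 2.89 / 3.3 = 0.876.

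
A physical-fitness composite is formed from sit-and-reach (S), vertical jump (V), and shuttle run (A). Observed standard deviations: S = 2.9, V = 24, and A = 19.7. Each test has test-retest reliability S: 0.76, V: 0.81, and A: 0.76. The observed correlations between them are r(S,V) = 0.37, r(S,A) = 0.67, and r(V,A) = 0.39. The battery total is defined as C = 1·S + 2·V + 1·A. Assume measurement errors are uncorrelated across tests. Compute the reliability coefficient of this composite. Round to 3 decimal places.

0.853

Var(C) = 2.9² + 2²·24² + 19.7² + 2·[2·2.9·24·0.37 + 2.9·19.7·0.67 + 2·24·19.7·0.39] = 2700.5 + 917.13 = 3617.63.
With uncorrelated errors the cross-covariances are all true-score covariance, so they carry over unchanged; only the diagonal terms shrink to ρᵢσᵢ².
True-score variance = [2.9²·0.76 + 2²·24²·0.81 + 19.7²·0.76] + 917.13 = 2167.58 + 917.13 = 3084.71.
Reliability = 3084.71 / 3617.63 = 0.853.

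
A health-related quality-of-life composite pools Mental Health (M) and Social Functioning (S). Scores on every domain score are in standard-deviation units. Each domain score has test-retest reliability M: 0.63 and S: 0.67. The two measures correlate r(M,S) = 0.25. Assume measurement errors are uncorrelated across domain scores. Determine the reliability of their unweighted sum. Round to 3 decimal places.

0.720

Var(M+S) = 2 + 2·[0.25] = 2 + 0.5 = 2.5.
With uncorrelated errors the cross-covariances are all true-score covariance, so they carry over unchanged; only the diagonal terms shrink to ρᵢσᵢ².
True-score variance = [0.63 + 0.67] + 0.5 = 1.3 + 0.5 = 1.8.
Reliability = 1.8 / 2.5 = 0.720.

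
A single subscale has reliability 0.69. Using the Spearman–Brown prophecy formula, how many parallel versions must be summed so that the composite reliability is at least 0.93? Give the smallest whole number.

k ≥ ρ*(1−ρ₁)/(ρ₁(1−ρ*)) = 0.93·0.31 / (0.69·0.07) = 5.969.
Smallest integer k = 6.

6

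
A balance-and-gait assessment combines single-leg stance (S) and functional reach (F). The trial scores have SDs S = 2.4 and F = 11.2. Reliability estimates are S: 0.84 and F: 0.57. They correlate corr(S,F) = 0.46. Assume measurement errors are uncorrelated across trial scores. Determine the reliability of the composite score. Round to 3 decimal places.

0.648

Var(S+F) = 2.4² + 11.2² + 2·[2.4·11.2·0.46] = 131.2 + 24.7296 = 155.93.
Because errors are independent across components, Cov(Tᵢ,Tⱼ) = Cov(Xᵢ,Xⱼ); the off-diagonal part of the true-score variance is the same as above.
True-score variance = [2.4²·0.84 + 11.2²·0.57] + 24.7296 = 76.3392 + 24.7296 = 101.069.
Reliability = 101.069 / 155.93 = 0.648.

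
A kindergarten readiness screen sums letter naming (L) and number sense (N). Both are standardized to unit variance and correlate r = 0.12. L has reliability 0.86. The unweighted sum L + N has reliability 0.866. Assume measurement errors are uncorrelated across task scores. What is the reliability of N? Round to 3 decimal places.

0.840

Var(L+N) = 2 + 2·0.12 = 2.240.
True-score variance = ρ_L + ρ_N + 2·0.12, so 0.866 = (0.86 + ρ_N + 0.24) / 2.240.
ρ_N = 0.866·2.240 − 0.86 − 0.24 = 0.840.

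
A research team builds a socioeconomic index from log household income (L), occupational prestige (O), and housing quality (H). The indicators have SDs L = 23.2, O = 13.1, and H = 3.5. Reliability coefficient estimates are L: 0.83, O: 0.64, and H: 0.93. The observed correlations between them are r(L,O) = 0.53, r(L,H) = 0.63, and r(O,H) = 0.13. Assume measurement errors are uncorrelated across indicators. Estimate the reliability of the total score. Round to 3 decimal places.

0.867

Var(L+O+H) = 23.2² + 13.1² + 3.5² + 2·[23.2·13.1·0.53 + 23.2·3.5·0.63 + 13.1·3.5·0.13] = 722.1 + 436.388 = 1158.49.
With uncorrelated errors the cross-covariances are all true-score covariance, so they carry over unchanged; only the diagonal terms shrink to ρᵢσᵢ².
True-score variance = [23.2²·0.83 + 13.1²·0.64 + 3.5²·0.93] + 436.388 = 567.962 + 436.388 = 1004.35.
Reliability = 1004.35 / 1158.49 = 0.867.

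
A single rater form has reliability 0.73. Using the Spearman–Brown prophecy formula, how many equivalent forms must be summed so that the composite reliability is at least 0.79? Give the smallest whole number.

k ≥ ρ*(1−ρ₁)/(ρ₁(1−ρ*)) = 0.79·0.27 / (0.73·0.21) = 1.391.
Smallest integer k = 2.

2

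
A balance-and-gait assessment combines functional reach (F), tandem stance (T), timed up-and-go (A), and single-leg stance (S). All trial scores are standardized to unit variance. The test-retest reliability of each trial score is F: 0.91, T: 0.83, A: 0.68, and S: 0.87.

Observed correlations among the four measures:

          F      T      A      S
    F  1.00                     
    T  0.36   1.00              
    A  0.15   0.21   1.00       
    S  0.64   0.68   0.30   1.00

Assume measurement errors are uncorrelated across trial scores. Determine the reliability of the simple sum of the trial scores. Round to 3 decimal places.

0.918

Var(F+T+A+S) = 4 + 2·[0.36 + 0.15 + 0.64 + 0.21 + 0.68 + 0.30] = 4 + 4.68 = 8.68.
Because errors are independent across components, Cov(Tᵢ,Tⱼ) = Cov(Xᵢ,Xⱼ); the off-diagonal part of the true-score variance is the same as above.
True-score variance = [0.91 + 0.83 + 0.68 + 0.87] + 4.68 = 3.29 + 4.68 = 7.97.
Reliability = 7.97 / 8.68 = 0.918.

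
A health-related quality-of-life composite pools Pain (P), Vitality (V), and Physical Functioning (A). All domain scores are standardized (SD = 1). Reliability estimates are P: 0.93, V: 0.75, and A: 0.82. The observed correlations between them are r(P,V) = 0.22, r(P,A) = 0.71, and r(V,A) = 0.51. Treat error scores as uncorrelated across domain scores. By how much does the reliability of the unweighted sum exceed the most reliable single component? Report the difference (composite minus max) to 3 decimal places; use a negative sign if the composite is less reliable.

-0.015

Var(sum) = 3 + 2.88 = 5.88; true-score variance = 2.5 + 2.88 = 5.38; composite reliability = 0.9150.
Max component reliability = 0.9300.
Difference = 0.9150 − 0.9300 = -0.015.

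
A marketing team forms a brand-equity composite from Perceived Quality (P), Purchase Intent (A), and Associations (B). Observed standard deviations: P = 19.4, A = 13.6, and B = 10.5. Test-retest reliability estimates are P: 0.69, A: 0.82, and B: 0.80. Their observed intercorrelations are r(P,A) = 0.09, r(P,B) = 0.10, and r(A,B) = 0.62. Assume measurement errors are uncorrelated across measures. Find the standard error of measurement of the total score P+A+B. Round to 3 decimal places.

13.115

Var(total) = 671.57 + 265.303 = 936.873.
True-score variance = 499.556 + 265.303 = 764.859, so reliability = 0.8164.
Error variance = 936.873 − 764.859 = 172.014; SEM = √172.014 = 13.115.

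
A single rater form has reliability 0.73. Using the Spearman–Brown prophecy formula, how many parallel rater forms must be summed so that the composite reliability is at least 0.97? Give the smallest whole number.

12

k ≥ ρ*(1−ρ₁)/(ρ₁(1−ρ*)) = 0.97·0.27 / (0.73·0.03) = 11.959.
Smallest integer k = 12.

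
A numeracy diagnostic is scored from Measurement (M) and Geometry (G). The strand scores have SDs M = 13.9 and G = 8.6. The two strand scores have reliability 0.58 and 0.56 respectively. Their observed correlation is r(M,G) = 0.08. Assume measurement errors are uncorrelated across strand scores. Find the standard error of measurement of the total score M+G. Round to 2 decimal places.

Var(total) = 267.17 + 19.1264 = 286.296.
True-score variance = 153.479 + 19.1264 = 172.606, so reliability = 0.6029.
Error variance = 286.296 − 172.606 = 113.691; SEM = √113.691 = 10.66.

10.66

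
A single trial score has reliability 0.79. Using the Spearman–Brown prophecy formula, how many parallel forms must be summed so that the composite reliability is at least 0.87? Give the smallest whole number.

2

k ≥ ρ*(1−ρ₁)/(ρ₁(1−ρ*)) = 0.87·0.21 / (0.79·0.13) = 1.779.
Smallest integer k = 2.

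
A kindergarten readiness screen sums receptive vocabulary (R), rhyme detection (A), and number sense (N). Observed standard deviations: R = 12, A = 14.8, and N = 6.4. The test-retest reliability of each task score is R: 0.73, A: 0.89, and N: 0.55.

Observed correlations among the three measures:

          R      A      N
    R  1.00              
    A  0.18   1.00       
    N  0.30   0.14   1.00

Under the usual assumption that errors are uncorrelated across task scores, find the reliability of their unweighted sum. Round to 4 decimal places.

Var(R+A+N) = 12² + 14.8² + 6.4² + 2·[12·14.8·0.18 + 12·6.4·0.30 + 14.8·6.4·0.14] = 404 + 136.538 = 540.538.
With uncorrelated errors the cross-covariances are all true-score covariance, so they carry over unchanged; only the diagonal terms shrink to ρᵢσᵢ².
True-score variance = [12²·0.73 + 14.8²·0.89 + 6.4²·0.55] + 136.538 = 322.594 + 136.538 = 459.131.
Reliability = 459.131 / 540.538 = 0.8494.

0.8494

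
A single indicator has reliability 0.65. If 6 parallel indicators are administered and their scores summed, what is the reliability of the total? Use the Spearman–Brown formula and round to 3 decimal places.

0.918

ρ_k = kρ / (1 + (k−1)ρ) = 6·0.65 / (1 + 5·0.65) = 3.900 / 4.250 = 0.918.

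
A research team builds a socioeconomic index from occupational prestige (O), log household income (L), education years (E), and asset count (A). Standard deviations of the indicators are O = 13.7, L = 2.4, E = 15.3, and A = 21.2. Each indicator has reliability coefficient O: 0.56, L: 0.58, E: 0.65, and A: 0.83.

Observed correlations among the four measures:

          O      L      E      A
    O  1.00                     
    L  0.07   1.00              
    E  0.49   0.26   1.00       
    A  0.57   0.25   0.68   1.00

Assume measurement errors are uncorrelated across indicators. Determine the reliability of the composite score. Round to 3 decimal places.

Var(O+L+E+A) = 13.7² + 2.4² + 15.3² + 21.2² + 2·[13.7·2.4·0.07 + 13.7·15.3·0.49 + 13.7·21.2·0.57 + 2.4·15.3·0.26 + 2.4·21.2·0.25 + 15.3·21.2·0.68] = 876.98 + 1026.79 = 1903.77.
Because errors are independent across components, Cov(Tᵢ,Tⱼ) = Cov(Xᵢ,Xⱼ); the off-diagonal part of the true-score variance is the same as above.
True-score variance = [13.7²·0.56 + 2.4²·0.58 + 15.3²·0.65 + 21.2²·0.83] + 1026.79 = 633.641 + 1026.79 = 1660.43.
Reliability = 1660.43 / 1903.77 = 0.872.

0.872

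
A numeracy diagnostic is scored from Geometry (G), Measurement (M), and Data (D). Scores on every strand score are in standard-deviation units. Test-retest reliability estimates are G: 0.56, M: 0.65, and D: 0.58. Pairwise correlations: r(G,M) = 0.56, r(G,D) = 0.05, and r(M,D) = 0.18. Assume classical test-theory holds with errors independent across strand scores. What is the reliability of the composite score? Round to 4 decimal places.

Var(G+M+D) = 3 + 2·[0.56 + 0.05 + 0.18] = 3 + 1.58 = 4.58.
With uncorrelated errors the cross-covariances are all true-score covariance, so they carry over unchanged; only the diagonal terms shrink to ρᵢσᵢ².
True-score variance = [0.56 + 0.65 + 0.58] + 1.58 = 1.79 + 1.58 = 3.37.
Reliability = 3.37 / 4.58 = 0.7358.

0.7358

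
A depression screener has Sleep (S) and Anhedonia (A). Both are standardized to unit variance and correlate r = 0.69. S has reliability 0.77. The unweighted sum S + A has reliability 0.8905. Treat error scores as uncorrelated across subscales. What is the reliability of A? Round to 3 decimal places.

Var(S+A) = 2 + 2·0.69 = 3.380.
True-score variance = ρ_S + ρ_A + 2·0.69, so 0.8905 = (0.77 + ρ_A + 1.38) / 3.380.
ρ_A = 0.8905·3.380 − 0.77 − 1.38 = 0.860.

0.860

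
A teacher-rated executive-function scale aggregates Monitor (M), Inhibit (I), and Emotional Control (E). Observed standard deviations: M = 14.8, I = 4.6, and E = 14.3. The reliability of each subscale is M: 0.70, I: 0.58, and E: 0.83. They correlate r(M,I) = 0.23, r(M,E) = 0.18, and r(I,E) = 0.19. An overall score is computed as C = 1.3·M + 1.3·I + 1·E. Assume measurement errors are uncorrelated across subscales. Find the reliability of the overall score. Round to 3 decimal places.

Var(C) = 1.3²·14.8² + 1.3²·4.6² + 14.3² + 2·[1.69·14.8·4.6·0.23 + 1.3·14.8·14.3·0.18 + 1.3·4.6·14.3·0.19] = 610.428 + 184.468 = 794.896.
Because errors are independent across components, Cov(Tᵢ,Tⱼ) = Cov(Xᵢ,Xⱼ); the off-diagonal part of the true-score variance is the same as above.
True-score variance = [1.3²·14.8²·0.70 + 1.3²·4.6²·0.58 + 14.3²·0.83] + 184.468 = 449.592 + 184.468 = 634.06.
Reliability = 634.06 / 794.896 = 0.798.

0.798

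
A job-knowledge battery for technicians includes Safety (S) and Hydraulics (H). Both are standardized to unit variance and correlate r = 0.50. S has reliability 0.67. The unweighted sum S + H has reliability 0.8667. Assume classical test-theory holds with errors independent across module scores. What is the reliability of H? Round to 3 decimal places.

Var(S+H) = 2 + 2·0.50 = 3.000.
True-score variance = ρ_S + ρ_H + 2·0.50, so 0.8667 = (0.67 + ρ_H + 1.00) / 3.000.
ρ_H = 0.8667·3.000 − 0.67 − 1.00 = 0.930.

0.930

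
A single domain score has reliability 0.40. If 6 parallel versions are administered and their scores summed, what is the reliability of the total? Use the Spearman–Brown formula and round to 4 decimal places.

ρ_k = kρ / (1 + (k−1)ρ) = 6·0.40 / (1 + 5·0.40) = 2.400 / 3.000 = 0.8000.

0.8000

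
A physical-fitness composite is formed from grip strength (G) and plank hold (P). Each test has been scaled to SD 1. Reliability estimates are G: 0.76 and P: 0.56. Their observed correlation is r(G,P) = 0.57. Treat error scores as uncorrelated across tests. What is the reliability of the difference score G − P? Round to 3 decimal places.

Var(G−P) = 1 + 1 − 2·0.57 = 2 − 1.14 = 0.86.
With uncorrelated errors the cross-covariances are all true-score covariance, so they carry over unchanged; only the diagonal terms shrink to ρᵢσᵢ².
True-score variance = [0.76 + 0.56] − 1.14 = 1.32 − 1.14 = 0.18.
Reliability = 0.18 / 0.86 = 0.209.

0.209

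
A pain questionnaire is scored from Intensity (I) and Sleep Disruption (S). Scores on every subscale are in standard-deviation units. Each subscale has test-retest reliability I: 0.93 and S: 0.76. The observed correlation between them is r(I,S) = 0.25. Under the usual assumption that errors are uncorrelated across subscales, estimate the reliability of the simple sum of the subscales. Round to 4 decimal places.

Var(I+S) = 2 + 2·[0.25] = 2 + 0.5 = 2.5.
Under uncorrelated errors the observed covariances equal the true-score covariances, so only the own-variance terms attenuate.
True-score variance = [0.93 + 0.76] + 0.5 = 1.69 + 0.5 = 2.19.
Reliability = 2.19 / 2.5 = 0.8760.

0.8760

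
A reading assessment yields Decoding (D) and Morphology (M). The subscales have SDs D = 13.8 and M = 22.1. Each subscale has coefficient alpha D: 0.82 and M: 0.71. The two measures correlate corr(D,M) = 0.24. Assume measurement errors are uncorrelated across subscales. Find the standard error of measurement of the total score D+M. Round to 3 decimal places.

13.263

Var(total) = 678.85 + 146.39 = 825.24.
True-score variance = 502.932 + 146.39 = 649.322, so reliability = 0.7868.
Error variance = 825.24 − 649.322 = 175.918; SEM = √175.918 = 13.263.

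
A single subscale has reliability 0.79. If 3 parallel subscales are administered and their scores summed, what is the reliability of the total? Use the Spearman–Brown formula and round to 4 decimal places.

0.9186

ρ_k = kρ / (1 + (k−1)ρ) = 3·0.79 / (1 + 2·0.79) = 2.370 / 2.580 = 0.9186.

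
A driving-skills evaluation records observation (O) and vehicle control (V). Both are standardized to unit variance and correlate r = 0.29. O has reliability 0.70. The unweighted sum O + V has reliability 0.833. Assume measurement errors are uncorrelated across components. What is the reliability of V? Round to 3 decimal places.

Var(O+V) = 2 + 2·0.29 = 2.580.
True-score variance = ρ_O + ρ_V + 2·0.29, so 0.833 = (0.70 + ρ_V + 0.58) / 2.580.
ρ_V = 0.833·2.580 − 0.70 − 0.58 = 0.869.

0.869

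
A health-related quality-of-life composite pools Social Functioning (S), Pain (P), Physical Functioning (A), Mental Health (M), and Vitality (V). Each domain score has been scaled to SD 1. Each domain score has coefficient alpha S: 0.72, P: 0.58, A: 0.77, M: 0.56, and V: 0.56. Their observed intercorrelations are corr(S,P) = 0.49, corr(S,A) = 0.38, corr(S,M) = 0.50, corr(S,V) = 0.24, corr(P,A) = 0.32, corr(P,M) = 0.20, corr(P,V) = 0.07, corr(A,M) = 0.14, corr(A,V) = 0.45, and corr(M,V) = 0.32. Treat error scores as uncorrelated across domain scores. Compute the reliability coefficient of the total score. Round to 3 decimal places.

0.839

Var(S+P+A+M+V) = 5 + 2·[0.49 + 0.38 + 0.50 + 0.24 + 0.32 + 0.20 + 0.07 + 0.14 + 0.45 + 0.32] = 5 + 6.22 = 11.22.
Because errors are independent across components, Cov(Tᵢ,Tⱼ) = Cov(Xᵢ,Xⱼ); the off-diagonal part of the true-score variance is the same as above.
True-score variance = [0.72 + 0.58 + 0.77 + 0.56 + 0.56] + 6.22 = 3.19 + 6.22 = 9.41.
Reliability = 9.41 / 11.22 = 0.839.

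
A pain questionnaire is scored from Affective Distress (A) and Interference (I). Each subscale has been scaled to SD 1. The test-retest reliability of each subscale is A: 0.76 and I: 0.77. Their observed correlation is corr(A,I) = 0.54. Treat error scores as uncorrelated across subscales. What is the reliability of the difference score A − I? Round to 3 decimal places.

Var(A−I) = 1 + 1 − 2·0.54 = 2 − 1.08 = 0.92.
With uncorrelated errors the cross-covariances are all true-score covariance, so they carry over unchanged; only the diagonal terms shrink to ρᵢσᵢ².
True-score variance = [0.76 + 0.77] − 1.08 = 1.53 − 1.08 = 0.45.
Reliability = 0.45 / 0.92 = 0.489.

0.489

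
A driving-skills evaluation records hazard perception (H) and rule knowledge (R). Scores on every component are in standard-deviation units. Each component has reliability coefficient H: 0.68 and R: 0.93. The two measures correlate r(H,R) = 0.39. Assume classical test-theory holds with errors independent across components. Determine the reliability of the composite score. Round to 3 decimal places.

Var(H+R) = 2 + 2·[0.39] = 2 + 0.78 = 2.78.
Because errors are independent across components, Cov(Tᵢ,Tⱼ) = Cov(Xᵢ,Xⱼ); the off-diagonal part of the true-score variance is the same as above.
True-score variance = [0.68 + 0.93] + 0.78 = 1.61 + 0.78 = 2.39.
Reliability = 2.39 / 2.78 = 0.860.

0.860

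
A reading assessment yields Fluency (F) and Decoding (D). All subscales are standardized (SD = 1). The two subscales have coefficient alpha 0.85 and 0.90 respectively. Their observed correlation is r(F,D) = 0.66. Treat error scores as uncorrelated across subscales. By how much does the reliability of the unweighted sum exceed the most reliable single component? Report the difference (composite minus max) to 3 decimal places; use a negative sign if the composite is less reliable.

0.025

Var(sum) = 2 + 1.32 = 3.32; true-score variance = 1.75 + 1.32 = 3.07; composite reliability = 0.9247.
Max component reliability = 0.9000.
Difference = 0.9247 − 0.9000 = 0.025.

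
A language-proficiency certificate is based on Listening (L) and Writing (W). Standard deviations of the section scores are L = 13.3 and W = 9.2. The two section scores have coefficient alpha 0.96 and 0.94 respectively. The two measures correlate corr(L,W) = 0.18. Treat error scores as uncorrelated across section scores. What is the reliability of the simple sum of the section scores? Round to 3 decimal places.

Var(L+W) = 13.3² + 9.2² + 2·[13.3·9.2·0.18] = 261.53 + 44.0496 = 305.58.
With uncorrelated errors the cross-covariances are all true-score covariance, so they carry over unchanged; only the diagonal terms shrink to ρᵢσᵢ².
True-score variance = [13.3²·0.96 + 9.2²·0.94] + 44.0496 = 249.376 + 44.0496 = 293.426.
Reliability = 293.426 / 305.58 = 0.960.

0.960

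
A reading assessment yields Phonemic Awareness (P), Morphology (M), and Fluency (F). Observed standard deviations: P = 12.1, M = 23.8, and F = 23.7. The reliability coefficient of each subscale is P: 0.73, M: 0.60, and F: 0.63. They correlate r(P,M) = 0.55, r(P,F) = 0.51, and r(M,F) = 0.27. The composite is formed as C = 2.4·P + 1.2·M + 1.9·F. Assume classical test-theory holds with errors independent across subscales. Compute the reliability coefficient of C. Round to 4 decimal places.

Var(C) = 2.4²·12.1² + 1.2²·23.8² + 1.9²·23.7² + 2·[2.88·12.1·23.8·0.55 + 4.56·12.1·23.7·0.51 + 2.28·23.8·23.7·0.27] = 3686.7 + 2940.62 = 6627.31.
Under uncorrelated errors the observed covariances equal the true-score covariances, so only the own-variance terms attenuate.
True-score variance = [2.4²·12.1²·0.73 + 1.2²·23.8²·0.60 + 1.9²·23.7²·0.63] + 2940.62 = 2382.48 + 2940.62 = 5323.1.
Reliability = 5323.1 / 6627.31 = 0.8032.

0.8032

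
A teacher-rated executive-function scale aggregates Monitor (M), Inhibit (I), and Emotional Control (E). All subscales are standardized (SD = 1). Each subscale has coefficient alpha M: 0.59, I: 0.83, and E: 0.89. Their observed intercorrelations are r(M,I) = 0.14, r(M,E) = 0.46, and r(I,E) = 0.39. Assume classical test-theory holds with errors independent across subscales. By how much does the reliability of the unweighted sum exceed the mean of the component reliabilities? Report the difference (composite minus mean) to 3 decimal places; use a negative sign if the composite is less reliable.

Var(sum) = 3 + 1.98 = 4.98; true-score variance = 2.31 + 1.98 = 4.29; composite reliability = 0.8614.
Mean component reliability = 0.7700.
Difference = 0.8614 − 0.7700 = 0.091.

0.091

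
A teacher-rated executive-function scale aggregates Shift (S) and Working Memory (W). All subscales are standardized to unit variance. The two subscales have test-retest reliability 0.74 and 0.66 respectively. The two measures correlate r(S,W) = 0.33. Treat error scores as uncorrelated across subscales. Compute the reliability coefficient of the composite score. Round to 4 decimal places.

0.7744

Var(S+W) = 2 + 2·[0.33] = 2 + 0.66 = 2.66.
With uncorrelated errors the cross-covariances are all true-score covariance, so they carry over unchanged; only the diagonal terms shrink to ρᵢσᵢ².
True-score variance = [0.74 + 0.66] + 0.66 = 1.4 + 0.66 = 2.06.
Reliability = 2.06 / 2.66 = 0.7744.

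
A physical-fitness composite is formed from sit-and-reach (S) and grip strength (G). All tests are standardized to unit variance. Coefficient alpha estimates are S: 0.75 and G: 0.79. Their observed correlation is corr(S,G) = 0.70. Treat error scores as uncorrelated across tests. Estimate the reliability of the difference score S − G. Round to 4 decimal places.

0.2333

Var(S−G) = 1 + 1 − 2·0.70 = 2 − 1.4 = 0.6.
Because errors are independent across components, Cov(Tᵢ,Tⱼ) = Cov(Xᵢ,Xⱼ); the off-diagonal part of the true-score variance is the same as above.
True-score variance = [0.75 + 0.79] − 1.4 = 1.54 − 1.4 = 0.14.
Reliability = 0.14 / 0.6 = 0.2333.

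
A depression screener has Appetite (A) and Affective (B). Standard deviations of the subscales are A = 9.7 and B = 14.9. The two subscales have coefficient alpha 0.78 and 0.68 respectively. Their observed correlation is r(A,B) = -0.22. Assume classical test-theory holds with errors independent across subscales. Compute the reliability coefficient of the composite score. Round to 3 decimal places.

0.637

Var(A+B) = 9.7² + 14.9² + 2·[9.7·14.9·(-0.22)] = 316.1 − 63.5932 = 252.507.
Because errors are independent across components, Cov(Tᵢ,Tⱼ) = Cov(Xᵢ,Xⱼ); the off-diagonal part of the true-score variance is the same as above.
True-score variance = [9.7²·0.78 + 14.9²·0.68] − 63.5932 = 224.357 − 63.5932 = 160.764.
Reliability = 160.764 / 252.507 = 0.637.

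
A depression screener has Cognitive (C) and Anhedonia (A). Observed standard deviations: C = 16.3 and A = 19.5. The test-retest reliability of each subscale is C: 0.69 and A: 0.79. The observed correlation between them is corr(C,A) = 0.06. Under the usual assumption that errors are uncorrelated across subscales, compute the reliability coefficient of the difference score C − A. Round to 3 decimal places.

Var(C−A) = 16.3² + 19.5² − 2·16.3·19.5·0.06 = 645.94 − 38.142 = 607.798.
Under uncorrelated errors the observed covariances equal the true-score covariances, so only the own-variance terms attenuate.
True-score variance = [16.3²·0.69 + 19.5²·0.79] − 38.142 = 483.724 − 38.142 = 445.582.
Reliability = 445.582 / 607.798 = 0.733.

0.733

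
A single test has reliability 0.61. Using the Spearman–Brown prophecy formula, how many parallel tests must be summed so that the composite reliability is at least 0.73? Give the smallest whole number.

2

k ≥ ρ*(1−ρ₁)/(ρ₁(1−ρ*)) = 0.73·0.39 / (0.61·0.27) = 1.729.
Smallest integer k = 2.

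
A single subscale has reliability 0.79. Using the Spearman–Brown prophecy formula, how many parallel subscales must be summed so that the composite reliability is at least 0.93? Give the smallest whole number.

4

k ≥ ρ*(1−ρ₁)/(ρ₁(1−ρ*)) = 0.93·0.21 / (0.79·0.07) = 3.532.
Smallest integer k = 4.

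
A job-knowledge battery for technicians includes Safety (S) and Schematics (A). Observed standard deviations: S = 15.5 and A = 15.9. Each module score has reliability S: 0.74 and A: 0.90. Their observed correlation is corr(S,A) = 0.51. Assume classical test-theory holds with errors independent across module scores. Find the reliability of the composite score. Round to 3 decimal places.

0.882

Var(S+A) = 15.5² + 15.9² + 2·[15.5·15.9·0.51] = 493.06 + 251.379 = 744.439.
Because errors are independent across components, Cov(Tᵢ,Tⱼ) = Cov(Xᵢ,Xⱼ); the off-diagonal part of the true-score variance is the same as above.
True-score variance = [15.5²·0.74 + 15.9²·0.90] + 251.379 = 405.314 + 251.379 = 656.693.
Reliability = 656.693 / 744.439 = 0.882.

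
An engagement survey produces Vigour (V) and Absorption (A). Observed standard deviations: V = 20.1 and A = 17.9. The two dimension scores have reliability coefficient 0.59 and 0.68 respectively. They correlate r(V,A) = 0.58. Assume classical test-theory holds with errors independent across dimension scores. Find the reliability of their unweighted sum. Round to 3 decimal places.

Var(V+A) = 20.1² + 17.9² + 2·[20.1·17.9·0.58] = 724.42 + 417.356 = 1141.78.
With uncorrelated errors the cross-covariances are all true-score covariance, so they carry over unchanged; only the diagonal terms shrink to ρᵢσᵢ².
True-score variance = [20.1²·0.59 + 17.9²·0.68] + 417.356 = 456.245 + 417.356 = 873.601.
Reliability = 873.601 / 1141.78 = 0.765.

0.765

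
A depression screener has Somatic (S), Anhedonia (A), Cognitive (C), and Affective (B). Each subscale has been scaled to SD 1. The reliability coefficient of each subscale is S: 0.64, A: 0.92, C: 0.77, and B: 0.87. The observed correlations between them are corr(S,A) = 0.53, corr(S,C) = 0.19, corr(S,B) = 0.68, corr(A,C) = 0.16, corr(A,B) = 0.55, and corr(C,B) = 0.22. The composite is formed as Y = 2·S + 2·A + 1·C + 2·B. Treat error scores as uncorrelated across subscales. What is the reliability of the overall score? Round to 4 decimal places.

0.9145

Var(Y) = 2² + 2² + 1 + 2² + 2·[4·0.53 + 2·0.19 + 4·0.68 + 2·0.16 + 4·0.55 + 2·0.22] = 13 + 16.36 = 29.36.
Because errors are independent across components, Cov(Tᵢ,Tⱼ) = Cov(Xᵢ,Xⱼ); the off-diagonal part of the true-score variance is the same as above.
True-score variance = [2²·0.64 + 2²·0.92 + 0.77 + 2²·0.87] + 16.36 = 10.49 + 16.36 = 26.85.
Reliability = 26.85 / 29.36 = 0.9145.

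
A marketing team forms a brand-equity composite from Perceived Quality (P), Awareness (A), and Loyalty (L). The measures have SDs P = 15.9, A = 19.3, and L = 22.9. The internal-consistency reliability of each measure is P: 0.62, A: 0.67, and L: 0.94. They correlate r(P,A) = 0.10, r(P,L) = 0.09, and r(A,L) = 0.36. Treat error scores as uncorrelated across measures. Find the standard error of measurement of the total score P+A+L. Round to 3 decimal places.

Var(total) = 1149.71 + 445.132 = 1594.84.
True-score variance = 899.256 + 445.132 = 1344.39, so reliability = 0.8430.
Error variance = 1594.84 − 1344.39 = 250.454; SEM = √250.454 = 15.826.

15.826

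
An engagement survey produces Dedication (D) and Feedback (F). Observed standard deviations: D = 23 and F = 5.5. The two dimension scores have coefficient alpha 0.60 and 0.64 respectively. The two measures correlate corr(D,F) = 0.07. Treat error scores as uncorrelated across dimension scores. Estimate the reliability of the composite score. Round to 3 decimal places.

0.614

Var(D+F) = 23² + 5.5² + 2·[23·5.5·0.07] = 559.25 + 17.71 = 576.96.
Because errors are independent across components, Cov(Tᵢ,Tⱼ) = Cov(Xᵢ,Xⱼ); the off-diagonal part of the true-score variance is the same as above.
True-score variance = [23²·0.60 + 5.5²·0.64] + 17.71 = 336.76 + 17.71 = 354.47.
Reliability = 354.47 / 576.96 = 0.614.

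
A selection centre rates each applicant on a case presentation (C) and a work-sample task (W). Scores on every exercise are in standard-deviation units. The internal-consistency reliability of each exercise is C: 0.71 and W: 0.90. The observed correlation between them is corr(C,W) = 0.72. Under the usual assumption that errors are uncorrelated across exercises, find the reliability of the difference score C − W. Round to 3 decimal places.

Var(C−W) = 1 + 1 − 2·0.72 = 2 − 1.44 = 0.56.
Under uncorrelated errors the observed covariances equal the true-score covariances, so only the own-variance terms attenuate.
True-score variance = [0.71 + 0.90] − 1.44 = 1.61 − 1.44 = 0.17.
Reliability = 0.17 / 0.56 = 0.304.

0.304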